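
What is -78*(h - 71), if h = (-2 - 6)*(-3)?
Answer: 3666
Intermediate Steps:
h = 24 (h = -8*(-3) = 24)
-78*(h - 71) = -78*(24 - 71) = -78*(-47) = 3666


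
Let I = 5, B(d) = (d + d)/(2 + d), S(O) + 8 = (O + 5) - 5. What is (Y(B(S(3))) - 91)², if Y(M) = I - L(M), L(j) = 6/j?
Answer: 192721/25 ≈ 7708.8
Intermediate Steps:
S(O) = -8 + O (S(O) = -8 + ((O + 5) - 5) = -8 + ((5 + O) - 5) = -8 + O)
B(d) = 2*d/(2 + d) (B(d) = (2*d)/(2 + d) = 2*d/(2 + d))
Y(M) = 5 - 6/M
(Y(B(S(3))) - 91)² = ((5 - 6*(2 + (-8 + 3))/(2*(-8 + 3))) - 91)² = ((5 - 6/(2*(-5)/(2 - 5))) - 91)² = ((5 - 6/(2*(-5)/(-3))) - 91)² = ((5 - 6/(2*(-5)*(-⅓))) - 91)² = ((5 - 6/10/3) - 91)² = ((5 - 6*3/10) - 91)² = ((5 - 9/5) - 91)² = (16/5 - 91)² = (-439/5)² = 192721/25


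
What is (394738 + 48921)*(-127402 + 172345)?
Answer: 19939366437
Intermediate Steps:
(394738 + 48921)*(-127402 + 172345) = 443659*44943 = 19939366437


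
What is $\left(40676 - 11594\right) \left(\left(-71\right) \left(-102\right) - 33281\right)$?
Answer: $-757266198$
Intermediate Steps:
$\left(40676 - 11594\right) \left(\left(-71\right) \left(-102\right) - 33281\right) = 29082 \left(7242 - 33281\right) = 29082 \left(-26039\right) = -757266198$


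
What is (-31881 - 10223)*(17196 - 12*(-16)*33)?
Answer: -990791328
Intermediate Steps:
(-31881 - 10223)*(17196 - 12*(-16)*33) = -42104*(17196 + 192*33) = -42104*(17196 + 6336) = -42104*23532 = -990791328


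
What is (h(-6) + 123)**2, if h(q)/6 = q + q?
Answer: 2601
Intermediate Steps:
h(q) = 12*q (h(q) = 6*(q + q) = 6*(2*q) = 12*q)
(h(-6) + 123)**2 = (12*(-6) + 123)**2 = (-72 + 123)**2 = 51**2 = 2601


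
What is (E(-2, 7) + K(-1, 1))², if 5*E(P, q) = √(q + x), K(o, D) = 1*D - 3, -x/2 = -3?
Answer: (-10 + √13)²/25 ≈ 1.6356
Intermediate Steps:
x = 6 (x = -2*(-3) = 6)
K(o, D) = -3 + D (K(o, D) = D - 3 = -3 + D)
E(P, q) = √(6 + q)/5 (E(P, q) = √(q + 6)/5 = √(6 + q)/5)
(E(-2, 7) + K(-1, 1))² = (√(6 + 7)/5 + (-3 + 1))² = (√13/5 - 2)² = (-2 + √13/5)²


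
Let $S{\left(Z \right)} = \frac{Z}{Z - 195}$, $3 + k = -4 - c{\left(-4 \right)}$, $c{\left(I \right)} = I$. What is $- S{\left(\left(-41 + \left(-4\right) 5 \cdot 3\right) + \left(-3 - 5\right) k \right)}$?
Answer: $- \frac{77}{272} \approx -0.28309$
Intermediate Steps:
$k = -3$ ($k = -3 - 0 = -3 + \left(-4 + 4\right) = -3 + 0 = -3$)
$S{\left(Z \right)} = \frac{Z}{-195 + Z}$
$- S{\left(\left(-41 + \left(-4\right) 5 \cdot 3\right) + \left(-3 - 5\right) k \right)} = - \frac{\left(-41 + \left(-4\right) 5 \cdot 3\right) + \left(-3 - 5\right) \left(-3\right)}{-195 + \left(\left(-41 + \left(-4\right) 5 \cdot 3\right) + \left(-3 - 5\right) \left(-3\right)\right)} = - \frac{\left(-41 - 60\right) - -24}{-195 - 77} = - \frac{\left(-41 - 60\right) + 24}{-195 + \left(\left(-41 - 60\right) + 24\right)} = - \frac{-101 + 24}{-195 + \left(-101 + 24\right)} = - \frac{-77}{-195 - 77} = - \frac{-77}{-272} = - \frac{\left(-77\right) \left(-1\right)}{272} = \left(-1\right) \frac{77}{272} = - \frac{77}{272}$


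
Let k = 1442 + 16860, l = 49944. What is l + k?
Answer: 68246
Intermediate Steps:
k = 18302
l + k = 49944 + 18302 = 68246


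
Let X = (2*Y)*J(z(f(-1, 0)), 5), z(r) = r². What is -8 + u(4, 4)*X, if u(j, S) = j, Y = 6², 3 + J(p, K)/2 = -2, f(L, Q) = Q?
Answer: -2888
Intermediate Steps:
J(p, K) = -10 (J(p, K) = -6 + 2*(-2) = -6 - 4 = -10)
Y = 36
X = -720 (X = (2*36)*(-10) = 72*(-10) = -720)
-8 + u(4, 4)*X = -8 + 4*(-720) = -8 - 2880 = -2888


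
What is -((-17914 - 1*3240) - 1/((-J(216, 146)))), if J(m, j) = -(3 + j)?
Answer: 3151947/149 ≈ 21154.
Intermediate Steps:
J(m, j) = -3 - j
-((-17914 - 1*3240) - 1/((-J(216, 146)))) = -((-17914 - 1*3240) - 1/((-(-3 - 1*146)))) = -((-17914 - 3240) - 1/((-(-3 - 146)))) = -(-21154 - 1/((-1*(-149)))) = -(-21154 - 1/149) = -1*(-3151947/149) = 3151947/149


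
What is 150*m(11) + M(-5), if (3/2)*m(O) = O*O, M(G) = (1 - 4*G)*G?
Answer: 11995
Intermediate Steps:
M(G) = G*(1 - 4*G)
m(O) = 2*O²/3 (m(O) = 2*(O*O)/3 = 2*O²/3)
150*m(11) + M(-5) = 150*((⅔)*11²) - 5*(1 - 4*(-5)) = 150*((⅔)*121) - 5*(1 + 20) = 150*(242/3) - 5*21 = 12100 - 105 = 11995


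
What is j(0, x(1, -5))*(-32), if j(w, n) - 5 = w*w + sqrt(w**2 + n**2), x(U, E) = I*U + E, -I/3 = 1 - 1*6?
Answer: -480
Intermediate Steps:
I = 15 (I = -3*(1 - 1*6) = -3*(1 - 6) = -3*(-5) = 15)
x(U, E) = E + 15*U (x(U, E) = 15*U + E = E + 15*U)
j(w, n) = 5 + w**2 + sqrt(n**2 + w**2) (j(w, n) = 5 + (w*w + sqrt(w**2 + n**2)) = 5 + (w**2 + sqrt(n**2 + w**2)) = 5 + w**2 + sqrt(n**2 + w**2))
j(0, x(1, -5))*(-32) = (5 + 0**2 + sqrt((-5 + 15*1)**2 + 0**2))*(-32) = (5 + 0 + sqrt((-5 + 15)**2 + 0))*(-32) = (5 + 0 + sqrt(10**2 + 0))*(-32) = (5 + 0 + sqrt(100 + 0))*(-32) = (5 + 0 + sqrt(100))*(-32) = (5 + 0 + 10)*(-32) = 15*(-32) = -480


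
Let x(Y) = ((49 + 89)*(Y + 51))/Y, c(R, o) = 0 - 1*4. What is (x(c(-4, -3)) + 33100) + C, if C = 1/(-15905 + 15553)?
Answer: 11080431/352 ≈ 31479.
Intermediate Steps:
c(R, o) = -4 (c(R, o) = 0 - 4 = -4)
x(Y) = (7038 + 138*Y)/Y (x(Y) = (138*(51 + Y))/Y = (7038 + 138*Y)/Y)
C = -1/352 (C = 1/(-352) = -1/352 ≈ -0.0028409)
(x(c(-4, -3)) + 33100) + C = ((138 + 7038/(-4)) + 33100) - 1/352 = ((138 + 7038*(-1/4)) + 33100) - 1/352 = ((138 - 3519/2) + 33100) - 1/352 = (-3243/2 + 33100) - 1/352 = 62957/2 - 1/352 = 11080431/352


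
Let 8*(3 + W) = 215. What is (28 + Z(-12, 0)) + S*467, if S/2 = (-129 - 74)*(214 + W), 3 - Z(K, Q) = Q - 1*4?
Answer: -180406163/4 ≈ -4.5102e+7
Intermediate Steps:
W = 191/8 (W = -3 + (⅛)*215 = -3 + 215/8 = 191/8 ≈ 23.875)
Z(K, Q) = 7 - Q (Z(K, Q) = 3 - (Q - 1*4) = 3 - (Q - 4) = 3 - (-4 + Q) = 3 + (4 - Q) = 7 - Q)
S = -386309/4 (S = 2*((-129 - 74)*(214 + 191/8)) = 2*(-203*1903/8) = 2*(-386309/8) = -386309/4 ≈ -96577.)
(28 + Z(-12, 0)) + S*467 = (28 + (7 - 1*0)) - 386309/4*467 = (28 + (7 + 0)) - 180406303/4 = (28 + 7) - 180406303/4 = 35 - 180406303/4 = -180406163/4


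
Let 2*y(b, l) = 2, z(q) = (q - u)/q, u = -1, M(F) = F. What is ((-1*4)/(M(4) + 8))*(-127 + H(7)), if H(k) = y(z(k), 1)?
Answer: 42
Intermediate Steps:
z(q) = (1 + q)/q (z(q) = (q - 1*(-1))/q = (q + 1)/q = (1 + q)/q)
y(b, l) = 1 (y(b, l) = (½)*2 = 1)
H(k) = 1
((-1*4)/(M(4) + 8))*(-127 + H(7)) = ((-1*4)/(4 + 8))*(-127 + 1) = (-4/12)*(-126) = ((1/12)*(-4))*(-126) = -⅓*(-126) = 42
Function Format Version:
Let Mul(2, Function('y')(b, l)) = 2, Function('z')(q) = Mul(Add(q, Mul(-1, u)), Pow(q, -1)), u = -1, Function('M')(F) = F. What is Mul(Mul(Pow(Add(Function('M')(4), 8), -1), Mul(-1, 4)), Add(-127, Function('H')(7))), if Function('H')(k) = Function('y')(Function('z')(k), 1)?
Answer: 42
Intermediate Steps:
Function('z')(q) = Mul(Pow(q, -1), Add(1, q)) (Function('z')(q) = Mul(Add(q, Mul(-1, -1)), Pow(q, -1)) = Mul(Add(q, 1), Pow(q, -1)) = Mul(Add(1, q), Pow(q, -1)) = Mul(Pow(q, -1), Add(1, q)))
Function('y')(b, l) = 1 (Function('y')(b, l) = Mul(Rational(1, 2), 2) = 1)
Function('H')(k) = 1
Mul(Mul(Pow(Add(Function('M')(4), 8), -1), Mul(-1, 4)), Add(-127, Function('H')(7))) = Mul(Mul(Pow(Add(4, 8), -1), Mul(-1, 4)), Add(-127, 1)) = Mul(Mul(Pow(12, -1), -4), -126) = Mul(Mul(Rational(1, 12), -4), -126) = Mul(Rational(-1, 3), -126) = 42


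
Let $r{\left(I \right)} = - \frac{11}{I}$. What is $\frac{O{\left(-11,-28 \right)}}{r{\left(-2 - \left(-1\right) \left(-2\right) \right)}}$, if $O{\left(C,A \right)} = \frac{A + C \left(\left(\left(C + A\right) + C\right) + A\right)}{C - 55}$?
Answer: $- \frac{1660}{363} \approx -4.573$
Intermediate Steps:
$O{\left(C,A \right)} = \frac{A + C \left(2 A + 2 C\right)}{-55 + C}$ ($O{\left(C,A \right)} = \frac{A + C \left(\left(\left(A + C\right) + C\right) + A\right)}{-55 + C} = \frac{A + C \left(\left(A + 2 C\right) + A\right)}{-55 + C} = \frac{A + C \left(2 A + 2 C\right)}{-55 + C}$)
$\frac{O{\left(-11,-28 \right)}}{r{\left(-2 - \left(-1\right) \left(-2\right) \right)}} = \frac{\frac{1}{-55 - 11} \left(-28 + 2 \left(-11\right)^{2} + 2 \left(-28\right) \left(-11\right)\right)}{\left(-11\right) \frac{1}{-2 - \left(-1\right) \left(-2\right)}} = \frac{\frac{1}{-66} \left(-28 + 2 \cdot 121 + 616\right)}{\left(-11\right) \frac{1}{-2 - 2}} = \frac{\left(- \frac{1}{66}\right) \left(-28 + 242 + 616\right)}{\left(-11\right) \frac{1}{-2 - 2}} = \frac{\left(- \frac{1}{66}\right) 830}{\left(-11\right) \frac{1}{-4}} = - \frac{415}{33 \left(\left(-11\right) \left(- \frac{1}{4}\right)\right)} = - \frac{415}{33 \cdot \frac{11}{4}} = \left(- \frac{415}{33}\right) \frac{4}{11} = - \frac{1660}{363}$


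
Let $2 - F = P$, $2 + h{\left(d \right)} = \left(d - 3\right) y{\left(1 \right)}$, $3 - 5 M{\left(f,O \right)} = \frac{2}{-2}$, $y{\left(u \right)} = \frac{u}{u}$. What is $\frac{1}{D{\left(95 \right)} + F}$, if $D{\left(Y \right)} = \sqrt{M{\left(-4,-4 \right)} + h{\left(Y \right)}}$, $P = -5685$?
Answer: $\frac{28435}{161709391} - \frac{\sqrt{2270}}{161709391} \approx 0.00017555$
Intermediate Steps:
$y{\left(u \right)} = 1$
$M{\left(f,O \right)} = \frac{4}{5}$ ($M{\left(f,O \right)} = \frac{3}{5} - \frac{2 \frac{1}{-2}}{5} = \frac{3}{5} - \frac{2 \left(- \frac{1}{2}\right)}{5} = \frac{3}{5} - - \frac{1}{5} = \frac{3}{5} + \frac{1}{5} = \frac{4}{5}$)
$h{\left(d \right)} = -5 + d$ ($h{\left(d \right)} = -2 + \left(d - 3\right) 1 = -2 + \left(-3 + d\right) 1 = -2 + \left(-3 + d\right) = -5 + d$)
$F = 5687$ ($F = 2 - -5685 = 2 + 5685 = 5687$)
$D{\left(Y \right)} = \sqrt{- \frac{21}{5} + Y}$ ($D{\left(Y \right)} = \sqrt{\frac{4}{5} + \left(-5 + Y\right)} = \sqrt{- \frac{21}{5} + Y}$)
$\frac{1}{D{\left(95 \right)} + F} = \frac{1}{\frac{\sqrt{-105 + 25 \cdot 95}}{5} + 5687} = \frac{1}{\frac{\sqrt{-105 + 2375}}{5} + 5687} = \frac{1}{\frac{\sqrt{2270}}{5} + 5687} = \frac{1}{5687 + \frac{\sqrt{2270}}{5}}$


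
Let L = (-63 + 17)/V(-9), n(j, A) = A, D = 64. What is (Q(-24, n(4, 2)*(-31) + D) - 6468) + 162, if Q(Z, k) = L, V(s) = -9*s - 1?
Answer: -252263/40 ≈ -6306.6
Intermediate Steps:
V(s) = -1 - 9*s
L = -23/40 (L = (-63 + 17)/(-1 - 9*(-9)) = -46/(-1 + 81) = -46/80 = -46*1/80 = -23/40 ≈ -0.57500)
Q(Z, k) = -23/40
(Q(-24, n(4, 2)*(-31) + D) - 6468) + 162 = (-23/40 - 6468) + 162 = -258743/40 + 162 = -252263/40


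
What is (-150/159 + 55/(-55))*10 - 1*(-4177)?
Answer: 220351/53 ≈ 4157.6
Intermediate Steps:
(-150/159 + 55/(-55))*10 - 1*(-4177) = (-150*1/159 + 55*(-1/55))*10 + 4177 = (-50/53 - 1)*10 + 4177 = -103/53*10 + 4177 = -1030/53 + 4177 = 220351/53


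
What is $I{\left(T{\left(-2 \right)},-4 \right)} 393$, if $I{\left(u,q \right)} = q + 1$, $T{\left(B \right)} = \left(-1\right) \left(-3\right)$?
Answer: $-1179$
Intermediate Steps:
$T{\left(B \right)} = 3$
$I{\left(u,q \right)} = 1 + q$
$I{\left(T{\left(-2 \right)},-4 \right)} 393 = \left(1 - 4\right) 393 = \left(-3\right) 393 = -1179$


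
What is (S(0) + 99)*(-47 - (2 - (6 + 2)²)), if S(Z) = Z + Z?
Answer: 1485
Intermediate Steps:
S(Z) = 2*Z
(S(0) + 99)*(-47 - (2 - (6 + 2)²)) = (2*0 + 99)*(-47 - (2 - (6 + 2)²)) = (0 + 99)*(-47 - (2 - 1*8²)) = 99*(-47 - (2 - 1*64)) = 99*(-47 - (2 - 64)) = 99*(-47 - 1*(-62)) = 99*(-47 + 62) = 99*15 = 1485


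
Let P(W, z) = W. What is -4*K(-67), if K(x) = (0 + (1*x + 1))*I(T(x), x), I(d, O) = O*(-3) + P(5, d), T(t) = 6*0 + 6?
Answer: 54384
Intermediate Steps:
T(t) = 6 (T(t) = 0 + 6 = 6)
I(d, O) = 5 - 3*O (I(d, O) = O*(-3) + 5 = -3*O + 5 = 5 - 3*O)
K(x) = (1 + x)*(5 - 3*x) (K(x) = (0 + (1*x + 1))*(5 - 3*x) = (0 + (x + 1))*(5 - 3*x) = (0 + (1 + x))*(5 - 3*x) = (1 + x)*(5 - 3*x))
-4*K(-67) = -(-4)*(1 - 67)*(-5 + 3*(-67)) = -(-4)*(-66)*(-5 - 201) = -(-4)*(-66)*(-206) = -4*(-13596) = 54384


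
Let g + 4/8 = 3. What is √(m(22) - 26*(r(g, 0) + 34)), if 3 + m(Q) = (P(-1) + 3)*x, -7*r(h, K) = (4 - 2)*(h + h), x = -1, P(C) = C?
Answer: I*√41741/7 ≈ 29.187*I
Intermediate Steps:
g = 5/2 (g = -½ + 3 = 5/2 ≈ 2.5000)
r(h, K) = -4*h/7 (r(h, K) = -(4 - 2)*(h + h)/7 = -2*2*h/7 = -4*h/7)
m(Q) = -5 (m(Q) = -3 + (-1 + 3)*(-1) = -3 + 2*(-1) = -3 - 2 = -5)
√(m(22) - 26*(r(g, 0) + 34)) = √(-5 - 26*(-4/7*5/2 + 34)) = √(-5 - 26*(-10/7 + 34)) = √(-5 - 26*228/7) = √(-5 - 5928/7) = √(-5963/7) = I*√41741/7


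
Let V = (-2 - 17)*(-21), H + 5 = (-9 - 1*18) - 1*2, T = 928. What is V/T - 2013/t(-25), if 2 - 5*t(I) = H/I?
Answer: -14593851/928 ≈ -15726.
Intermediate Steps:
H = -34 (H = -5 + ((-9 - 1*18) - 1*2) = -5 + ((-9 - 18) - 2) = -5 + (-27 - 2) = -5 - 29 = -34)
t(I) = 2/5 + 34/(5*I) (t(I) = 2/5 - (-34)/(5*I) = 2/5 + 34/(5*I))
V = 399 (V = -19*(-21) = 399)
V/T - 2013/t(-25) = 399/928 - 2013*(-125/(2*(17 - 25))) = 399*(1/928) - 2013/((2/5)*(-1/25)*(-8)) = 399/928 - 2013/16/125 = 399/928 - 2013*125/16 = 399/928 - 251625/16 = -14593851/928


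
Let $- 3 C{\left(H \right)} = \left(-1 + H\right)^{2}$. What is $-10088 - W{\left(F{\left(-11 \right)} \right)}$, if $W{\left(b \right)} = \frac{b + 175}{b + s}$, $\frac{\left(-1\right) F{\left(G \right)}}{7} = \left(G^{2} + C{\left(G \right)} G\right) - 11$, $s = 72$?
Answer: $- \frac{44330963}{4394} \approx -10089.0$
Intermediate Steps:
$C{\left(H \right)} = - \frac{\left(-1 + H\right)^{2}}{3}$
$F{\left(G \right)} = 77 - 7 G^{2} + \frac{7 G \left(-1 + G\right)^{2}}{3}$ ($F{\left(G \right)} = - 7 \left(\left(G^{2} + - \frac{\left(-1 + G\right)^{2}}{3} G\right) - 11\right) = - 7 \left(\left(G^{2} - \frac{G \left(-1 + G\right)^{2}}{3}\right) - 11\right) = - 7 \left(-11 + G^{2} - \frac{G \left(-1 + G\right)^{2}}{3}\right) = 77 - 7 G^{2} + \frac{7 G \left(-1 + G\right)^{2}}{3}$)
$W{\left(b \right)} = \frac{175 + b}{72 + b}$ ($W{\left(b \right)} = \frac{b + 175}{b + 72} = \frac{175 + b}{72 + b}$)
$-10088 - W{\left(F{\left(-11 \right)} \right)} = -10088 - \frac{175 + \left(77 - 7 \left(-11\right)^{2} + \frac{7}{3} \left(-11\right) \left(-1 - 11\right)^{2}\right)}{72 + \left(77 - 7 \left(-11\right)^{2} + \frac{7}{3} \left(-11\right) \left(-1 - 11\right)^{2}\right)} = -10088 - \frac{175 + \left(77 - 847 + \frac{7}{3} \left(-11\right) \left(-12\right)^{2}\right)}{72 + \left(77 - 847 + \frac{7}{3} \left(-11\right) \left(-12\right)^{2}\right)} = -10088 - \frac{175 + \left(77 - 847 + \frac{7}{3} \left(-11\right) 144\right)}{72 + \left(77 - 847 + \frac{7}{3} \left(-11\right) 144\right)} = -10088 - \frac{175 - 4466}{72 - 4466} = -10088 - \frac{1}{-4394} \left(-4291\right) = -10088 - \left(- \frac{1}{4394}\right) \left(-4291\right) = -10088 - \frac{4291}{4394} = - \frac{44330963}{4394}$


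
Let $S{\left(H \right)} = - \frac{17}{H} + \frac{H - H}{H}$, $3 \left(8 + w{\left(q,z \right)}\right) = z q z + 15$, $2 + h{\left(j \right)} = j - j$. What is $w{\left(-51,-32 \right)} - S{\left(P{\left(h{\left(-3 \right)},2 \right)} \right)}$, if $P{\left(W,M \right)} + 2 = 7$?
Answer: $- \frac{87038}{5} \approx -17408.0$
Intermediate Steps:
$h{\left(j \right)} = -2$ ($h{\left(j \right)} = -2 + \left(j - j\right) = -2 + 0 = -2$)
$w{\left(q,z \right)} = -3 + \frac{q z^{2}}{3}$ ($w{\left(q,z \right)} = -8 + \frac{z q z + 15}{3} = -8 + \frac{q z z + 15}{3} = -8 + \frac{q z^{2} + 15}{3} = -8 + \frac{15 + q z^{2}}{3} = -8 + \left(5 + \frac{q z^{2}}{3}\right) = -3 + \frac{q z^{2}}{3}$)
$P{\left(W,M \right)} = 5$ ($P{\left(W,M \right)} = -2 + 7 = 5$)
$S{\left(H \right)} = - \frac{17}{H}$ ($S{\left(H \right)} = - \frac{17}{H} + \frac{0}{H} = - \frac{17}{H} + 0 = - \frac{17}{H}$)
$w{\left(-51,-32 \right)} - S{\left(P{\left(h{\left(-3 \right)},2 \right)} \right)} = \left(-3 + \frac{1}{3} \left(-51\right) \left(-32\right)^{2}\right) - - \frac{17}{5} = \left(-3 + \frac{1}{3} \left(-51\right) 1024\right) - \left(-17\right) \frac{1}{5} = \left(-3 - 17408\right) - - \frac{17}{5} = -17411 + \frac{17}{5} = - \frac{87038}{5}$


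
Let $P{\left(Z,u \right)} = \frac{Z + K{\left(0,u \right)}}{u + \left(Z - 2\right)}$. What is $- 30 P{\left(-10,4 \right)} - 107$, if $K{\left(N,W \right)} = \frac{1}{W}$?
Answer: $- \frac{2297}{16} \approx -143.56$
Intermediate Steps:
$P{\left(Z,u \right)} = \frac{Z + \frac{1}{u}}{-2 + Z + u}$ ($P{\left(Z,u \right)} = \frac{Z + \frac{1}{u}}{u + \left(Z - 2\right)} = \frac{Z + \frac{1}{u}}{u + \left(-2 + Z\right)} = \frac{Z + \frac{1}{u}}{-2 + Z + u}$)
$- 30 P{\left(-10,4 \right)} - 107 = - 30 \frac{1 - 40}{4 \left(-2 - 10 + 4\right)} - 107 = - 30 \frac{1 - 40}{4 \left(-8\right)} - 107 = - 30 \cdot \frac{1}{4} \left(- \frac{1}{8}\right) \left(-39\right) - 107 = \left(-30\right) \frac{39}{32} - 107 = - \frac{585}{16} - 107 = - \frac{2297}{16}$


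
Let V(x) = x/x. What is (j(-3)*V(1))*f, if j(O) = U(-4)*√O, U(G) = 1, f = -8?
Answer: -8*I*√3 ≈ -13.856*I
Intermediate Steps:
j(O) = √O (j(O) = 1*√O = √O)
V(x) = 1
(j(-3)*V(1))*f = (√(-3)*1)*(-8) = ((I*√3)*1)*(-8) = (I*√3)*(-8) = -8*I*√3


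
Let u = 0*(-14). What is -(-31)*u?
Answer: 0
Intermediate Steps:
u = 0
-(-31)*u = -(-31)*0 = -1*0 = 0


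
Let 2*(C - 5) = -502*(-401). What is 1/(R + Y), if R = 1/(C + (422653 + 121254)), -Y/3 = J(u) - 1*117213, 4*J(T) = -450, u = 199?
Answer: 1289126/453742057541 ≈ 2.8411e-6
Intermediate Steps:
J(T) = -225/2 (J(T) = (1/4)*(-450) = -225/2)
C = 100656 (C = 5 + (-502*(-401))/2 = 5 + (1/2)*201302 = 5 + 100651 = 100656)
Y = 703953/2 (Y = -3*(-225/2 - 1*117213) = -3*(-225/2 - 117213) = -3*(-234651/2) = 703953/2 ≈ 3.5198e+5)
R = 1/644563 (R = 1/(100656 + (422653 + 121254)) = 1/(100656 + 543907) = 1/644563 ≈ 1.5514e-6)
1/(R + Y) = 1/(1/644563 + 703953/2) = 1/(453742057541/1289126) = 1289126/453742057541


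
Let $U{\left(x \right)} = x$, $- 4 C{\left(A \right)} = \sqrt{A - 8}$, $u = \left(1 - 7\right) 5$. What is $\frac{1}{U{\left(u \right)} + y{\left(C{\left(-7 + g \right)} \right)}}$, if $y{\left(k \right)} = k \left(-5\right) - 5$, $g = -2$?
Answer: $- \frac{112}{4005} - \frac{4 i \sqrt{17}}{4005} \approx -0.027965 - 0.004118 i$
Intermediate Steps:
$u = -30$ ($u = \left(-6\right) 5 = -30$)
$C{\left(A \right)} = - \frac{\sqrt{-8 + A}}{4}$ ($C{\left(A \right)} = - \frac{\sqrt{A - 8}}{4} = - \frac{\sqrt{-8 + A}}{4}$)
$y{\left(k \right)} = -5 - 5 k$ ($y{\left(k \right)} = - 5 k - 5 = -5 - 5 k$)
$\frac{1}{U{\left(u \right)} + y{\left(C{\left(-7 + g \right)} \right)}} = \frac{1}{-30 - \left(5 + 5 \left(- \frac{\sqrt{-8 - 9}}{4}\right)\right)} = \frac{1}{-30 - \left(5 + 5 \left(- \frac{\sqrt{-17}}{4}\right)\right)} = \frac{1}{-30 - \left(5 + 5 \left(- \frac{i \sqrt{17}}{4}\right)\right)} = \frac{1}{-30 - \left(5 - \frac{5 i \sqrt{17}}{4}\right)} = \frac{1}{-35 + \frac{5 i \sqrt{17}}{4}}$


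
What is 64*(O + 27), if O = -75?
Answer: -3072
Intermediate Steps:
64*(O + 27) = 64*(-75 + 27) = 64*(-48) = -3072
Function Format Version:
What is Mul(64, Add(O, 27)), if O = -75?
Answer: -3072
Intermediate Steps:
Mul(64, Add(O, 27)) = Mul(64, Add(-75, 27)) = Mul(64, -48) = -3072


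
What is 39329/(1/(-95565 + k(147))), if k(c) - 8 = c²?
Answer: -2908300892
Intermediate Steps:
k(c) = 8 + c²
39329/(1/(-95565 + k(147))) = 39329/(1/(-95565 + (8 + 147²))) = 39329/(1/(-95565 + (8 + 21609))) = 39329/(1/(-95565 + 21617)) = 39329/(1/(-73948)) = 39329/(-1/73948) = 39329*(-73948) = -2908300892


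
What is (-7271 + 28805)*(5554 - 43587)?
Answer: -819002622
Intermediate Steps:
(-7271 + 28805)*(5554 - 43587) = 21534*(-38033) = -819002622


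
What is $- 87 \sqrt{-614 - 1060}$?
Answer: $- 261 i \sqrt{186} \approx - 3559.6 i$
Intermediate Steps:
$- 87 \sqrt{-614 - 1060} = - 87 \sqrt{-1674} = - 87 \cdot 3 i \sqrt{186} = - 261 i \sqrt{186}$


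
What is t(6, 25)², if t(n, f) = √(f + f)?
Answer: 50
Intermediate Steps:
t(n, f) = √2*√f (t(n, f) = √(2*f) = √2*√f)
t(6, 25)² = (√2*√25)² = (√2*5)² = (5*√2)² = 50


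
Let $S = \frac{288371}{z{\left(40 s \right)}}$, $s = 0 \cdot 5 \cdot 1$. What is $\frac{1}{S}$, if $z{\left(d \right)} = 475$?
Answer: $\frac{475}{288371} \approx 0.0016472$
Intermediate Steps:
$s = 0$ ($s = 0 \cdot 1 = 0$)
$S = \frac{288371}{475} \approx 607.1$
$\frac{1}{S} = \frac{1}{\frac{288371}{475}} = \frac{475}{288371}$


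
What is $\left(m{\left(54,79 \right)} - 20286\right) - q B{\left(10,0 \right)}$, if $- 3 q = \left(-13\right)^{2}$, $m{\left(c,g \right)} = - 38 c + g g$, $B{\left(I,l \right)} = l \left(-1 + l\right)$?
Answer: $-16097$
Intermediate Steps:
$m{\left(c,g \right)} = g^{2} - 38 c$ ($m{\left(c,g \right)} = - 38 c + g^{2} = g^{2} - 38 c$)
$q = - \frac{169}{3}$ ($q = - \frac{\left(-13\right)^{2}}{3} = \left(- \frac{1}{3}\right) 169 = - \frac{169}{3} \approx -56.333$)
$\left(m{\left(54,79 \right)} - 20286\right) - q B{\left(10,0 \right)} = \left(\left(79^{2} - 2052\right) - 20286\right) - - \frac{169 \cdot 0 \left(-1 + 0\right)}{3} = \left(\left(6241 - 2052\right) - 20286\right) - - \frac{169 \cdot 0 \left(-1\right)}{3} = \left(4189 - 20286\right) - \left(- \frac{169}{3}\right) 0 = -16097 - 0 = -16097 + 0 = -16097$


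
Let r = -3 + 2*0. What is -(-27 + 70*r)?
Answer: 237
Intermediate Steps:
r = -3 (r = -3 + 0 = -3)
-(-27 + 70*r) = -(-27 + 70*(-3)) = -(-27 - 210) = -1*(-237) = 237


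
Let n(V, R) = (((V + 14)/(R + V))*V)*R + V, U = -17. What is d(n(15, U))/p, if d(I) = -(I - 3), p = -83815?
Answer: 7419/167630 ≈ 0.044258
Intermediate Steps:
n(V, R) = V + R*V*(14 + V)/(R + V) (n(V, R) = (((14 + V)/(R + V))*V)*R + V = (V*(14 + V)/(R + V))*R + V = R*V*(14 + V)/(R + V) + V = V + R*V*(14 + V)/(R + V))
d(I) = 3 - I (d(I) = -(-3 + I) = 3 - I)
d(n(15, U))/p = (3 - 15*(15 + 15*(-17) - 17*15)/(-17 + 15))/(-83815) = (3 - 15*(15 - 255 - 255)/(-2))*(-1/83815) = (3 - 15*(-1)*(-495)/2)*(-1/83815) = (3 - 1*7425/2)*(-1/83815) = (3 - 7425/2)*(-1/83815) = -7419/2*(-1/83815) = 7419/167630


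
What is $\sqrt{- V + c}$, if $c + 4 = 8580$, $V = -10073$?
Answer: $\sqrt{18649} \approx 136.56$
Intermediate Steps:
$c = 8576$ ($c = -4 + 8580 = 8576$)
$\sqrt{- V + c} = \sqrt{\left(-1\right) \left(-10073\right) + 8576} = \sqrt{10073 + 8576} = \sqrt{18649}$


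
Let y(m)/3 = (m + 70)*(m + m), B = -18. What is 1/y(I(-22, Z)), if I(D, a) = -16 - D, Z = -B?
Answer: 1/2736 ≈ 0.00036550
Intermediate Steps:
Z = 18 (Z = -1*(-18) = 18)
y(m) = 6*m*(70 + m) (y(m) = 3*((m + 70)*(m + m)) = 3*((70 + m)*(2*m)) = 3*(2*m*(70 + m)) = 6*m*(70 + m))
1/y(I(-22, Z)) = 1/(6*(-16 - 1*(-22))*(70 + (-16 - 1*(-22)))) = 1/(6*(-16 + 22)*(70 + (-16 + 22))) = 1/(6*6*(70 + 6)) = 1/(6*6*76) = 1/2736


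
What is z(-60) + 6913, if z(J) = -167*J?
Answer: 16933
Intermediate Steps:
z(-60) + 6913 = -167*(-60) + 6913 = 10020 + 6913 = 16933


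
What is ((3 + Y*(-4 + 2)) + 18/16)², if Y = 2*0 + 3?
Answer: 225/64 ≈ 3.5156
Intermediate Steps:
Y = 3 (Y = 0 + 3 = 3)
((3 + Y*(-4 + 2)) + 18/16)² = ((3 + 3*(-4 + 2)) + 18/16)² = ((3 + 3*(-2)) + 18*(1/16))² = ((3 - 6) + 9/8)² = (-3 + 9/8)² = (-15/8)² = 225/64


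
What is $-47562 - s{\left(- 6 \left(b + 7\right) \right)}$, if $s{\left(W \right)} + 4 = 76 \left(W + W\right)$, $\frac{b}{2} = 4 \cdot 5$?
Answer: $-4694$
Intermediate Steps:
$b = 40$ ($b = 2 \cdot 4 \cdot 5 = 2 \cdot 20 = 40$)
$s{\left(W \right)} = -4 + 152 W$ ($s{\left(W \right)} = -4 + 76 \left(W + W\right) = -4 + 76 \cdot 2 W = -4 + 152 W$)
$-47562 - s{\left(- 6 \left(b + 7\right) \right)} = -47562 - \left(-4 + 152 \left(- 6 \left(40 + 7\right)\right)\right) = -47562 - \left(-4 + 152 \left(\left(-6\right) 47\right)\right) = -47562 - \left(-4 + 152 \left(-282\right)\right) = -47562 - \left(-4 - 42864\right) = -47562 - -42868 = -47562 + 42868 = -4694$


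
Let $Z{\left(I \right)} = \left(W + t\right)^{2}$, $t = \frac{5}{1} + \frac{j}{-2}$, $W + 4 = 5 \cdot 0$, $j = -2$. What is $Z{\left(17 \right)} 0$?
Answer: $0$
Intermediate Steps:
$W = -4$ ($W = -4 + 5 \cdot 0 = -4 + 0 = -4$)
$t = 6$ ($t = \frac{5}{1} - \frac{2}{-2} = 5 \cdot 1 - -1 = 5 + 1 = 6$)
$Z{\left(I \right)} = 4$ ($Z{\left(I \right)} = \left(-4 + 6\right)^{2} = 2^{2} = 4$)
$Z{\left(17 \right)} 0 = 4 \cdot 0 = 0$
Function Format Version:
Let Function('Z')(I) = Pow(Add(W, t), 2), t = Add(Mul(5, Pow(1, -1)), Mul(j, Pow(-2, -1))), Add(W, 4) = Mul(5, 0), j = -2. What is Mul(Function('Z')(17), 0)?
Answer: 0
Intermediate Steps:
W = -4 (W = Add(-4, Mul(5, 0)) = Add(-4, 0) = -4)
t = 6 (t = Add(Mul(5, Pow(1, -1)), Mul(-2, Pow(-2, -1))) = Add(Mul(5, 1), Mul(-2, Rational(-1, 2))) = Add(5, 1) = 6)
Function('Z')(I) = 4 (Function('Z')(I) = Pow(Add(-4, 6), 2) = Pow(2, 2) = 4)
Mul(Function('Z')(17), 0) = Mul(4, 0) = 0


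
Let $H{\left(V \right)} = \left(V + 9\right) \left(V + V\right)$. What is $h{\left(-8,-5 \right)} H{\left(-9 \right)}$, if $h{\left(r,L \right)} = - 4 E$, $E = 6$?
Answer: $0$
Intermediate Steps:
$h{\left(r,L \right)} = -24$ ($h{\left(r,L \right)} = \left(-4\right) 6 = -24$)
$H{\left(V \right)} = 2 V \left(9 + V\right)$ ($H{\left(V \right)} = \left(9 + V\right) 2 V = 2 V \left(9 + V\right)$)
$h{\left(-8,-5 \right)} H{\left(-9 \right)} = - 24 \cdot 2 \left(-9\right) \left(9 - 9\right) = - 24 \cdot 2 \left(-9\right) 0 = \left(-24\right) 0 = 0$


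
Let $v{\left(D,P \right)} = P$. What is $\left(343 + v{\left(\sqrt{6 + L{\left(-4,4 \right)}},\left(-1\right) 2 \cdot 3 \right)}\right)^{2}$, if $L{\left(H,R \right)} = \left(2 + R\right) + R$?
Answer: $113569$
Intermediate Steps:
$L{\left(H,R \right)} = 2 + 2 R$
$\left(343 + v{\left(\sqrt{6 + L{\left(-4,4 \right)}},\left(-1\right) 2 \cdot 3 \right)}\right)^{2} = \left(343 + \left(-1\right) 2 \cdot 3\right)^{2} = \left(343 - 6\right)^{2} = 337^{2} = 113569$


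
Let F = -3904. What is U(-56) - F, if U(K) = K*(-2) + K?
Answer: 3960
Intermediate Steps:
U(K) = -K (U(K) = -2*K + K = -K)
U(-56) - F = -1*(-56) - 1*(-3904) = 56 + 3904 = 3960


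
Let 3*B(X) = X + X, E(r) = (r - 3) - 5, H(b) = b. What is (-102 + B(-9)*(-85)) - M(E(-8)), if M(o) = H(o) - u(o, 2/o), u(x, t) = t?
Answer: 3391/8 ≈ 423.88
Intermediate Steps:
E(r) = -8 + r (E(r) = (-3 + r) - 5 = -8 + r)
M(o) = o - 2/o
B(X) = 2*X/3 (B(X) = (X + X)/3 = (2*X)/3 = 2*X/3)
(-102 + B(-9)*(-85)) - M(E(-8)) = (-102 + ((⅔)*(-9))*(-85)) - ((-8 - 8) - 2/(-8 - 8)) = (-102 - 6*(-85)) - (-16 - 2/(-16)) = (-102 + 510) - (-16 - 2*(-1/16)) = 408 - (-16 + ⅛) = 408 - 1*(-127/8) = 408 + 127/8 = 3391/8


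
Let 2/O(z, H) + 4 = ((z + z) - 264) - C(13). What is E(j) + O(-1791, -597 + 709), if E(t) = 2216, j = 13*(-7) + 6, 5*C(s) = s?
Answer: 42686798/19263 ≈ 2216.0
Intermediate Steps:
C(s) = s/5
j = -85 (j = -91 + 6 = -85)
O(z, H) = 2/(-1353/5 + 2*z) (O(z, H) = 2/(-4 + (((z + z) - 264) - 13/5)) = 2/(-4 + ((2*z - 264) - 1*13/5)) = 2/(-4 + ((-264 + 2*z) - 13/5)) = 2/(-4 + (-1333/5 + 2*z)) = 2/(-1353/5 + 2*z))
E(j) + O(-1791, -597 + 709) = 2216 + 10/(-1353 + 10*(-1791)) = 2216 + 10/(-1353 - 17910) = 2216 + 10/(-19263) = 2216 + 10*(-1/19263) = 2216 - 10/19263 = 42686798/19263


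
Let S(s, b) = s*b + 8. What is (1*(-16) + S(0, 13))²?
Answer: 64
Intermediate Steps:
S(s, b) = 8 + b*s (S(s, b) = b*s + 8 = 8 + b*s)
(1*(-16) + S(0, 13))² = (1*(-16) + (8 + 13*0))² = (-16 + (8 + 0))² = (-16 + 8)² = (-8)² = 64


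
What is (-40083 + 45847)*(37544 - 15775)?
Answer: 125476516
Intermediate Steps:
(-40083 + 45847)*(37544 - 15775) = 5764*21769 = 125476516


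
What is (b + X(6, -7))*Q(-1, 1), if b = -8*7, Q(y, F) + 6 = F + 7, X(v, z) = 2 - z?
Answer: -94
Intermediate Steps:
Q(y, F) = 1 + F (Q(y, F) = -6 + (F + 7) = -6 + (7 + F) = 1 + F)
b = -56
(b + X(6, -7))*Q(-1, 1) = (-56 + (2 - 1*(-7)))*(1 + 1) = (-56 + (2 + 7))*2 = (-56 + 9)*2 = -47*2 = -94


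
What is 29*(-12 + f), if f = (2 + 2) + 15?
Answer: 203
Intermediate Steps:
f = 19 (f = 4 + 15 = 19)
29*(-12 + f) = 29*(-12 + 19) = 29*7 = 203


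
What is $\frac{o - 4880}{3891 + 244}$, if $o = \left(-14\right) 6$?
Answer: $- \frac{4964}{4135} \approx -1.2005$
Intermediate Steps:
$o = -84$
$\frac{o - 4880}{3891 + 244} = \frac{-84 - 4880}{3891 + 244} = - \frac{4964}{4135}$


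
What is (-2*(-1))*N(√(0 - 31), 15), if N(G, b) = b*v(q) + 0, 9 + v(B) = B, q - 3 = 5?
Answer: -30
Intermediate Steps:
q = 8 (q = 3 + 5 = 8)
v(B) = -9 + B
N(G, b) = -b (N(G, b) = b*(-9 + 8) + 0 = b*(-1) + 0 = -b + 0 = -b)
(-2*(-1))*N(√(0 - 31), 15) = (-2*(-1))*(-1*15) = 2*(-15) = -30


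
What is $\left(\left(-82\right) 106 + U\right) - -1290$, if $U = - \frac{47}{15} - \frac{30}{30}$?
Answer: $- \frac{111092}{15} \approx -7406.1$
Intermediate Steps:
$U = - \frac{62}{15}$ ($U = \left(-47\right) \frac{1}{15} - 1 = - \frac{47}{15} - 1 = - \frac{62}{15} \approx -4.1333$)
$\left(\left(-82\right) 106 + U\right) - -1290 = \left(\left(-82\right) 106 - \frac{62}{15}\right) - -1290 = \left(-8692 - \frac{62}{15}\right) + 1290 = - \frac{130442}{15} + 1290 = - \frac{111092}{15}$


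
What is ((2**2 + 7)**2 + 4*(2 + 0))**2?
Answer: 16641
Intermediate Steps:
((2**2 + 7)**2 + 4*(2 + 0))**2 = ((4 + 7)**2 + 4*2)**2 = (11**2 + 8)**2 = (121 + 8)**2 = 129**2 = 16641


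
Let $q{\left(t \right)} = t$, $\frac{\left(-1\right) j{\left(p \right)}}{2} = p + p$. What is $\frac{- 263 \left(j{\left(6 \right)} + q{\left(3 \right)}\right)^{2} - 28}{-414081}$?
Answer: $\frac{116011}{414081} \approx 0.28017$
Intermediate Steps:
$j{\left(p \right)} = - 4 p$ ($j{\left(p \right)} = - 2 \left(p + p\right) = - 2 \cdot 2 p = - 4 p$)
$\frac{- 263 \left(j{\left(6 \right)} + q{\left(3 \right)}\right)^{2} - 28}{-414081} = \frac{- 263 \left(\left(-4\right) 6 + 3\right)^{2} - 28}{-414081} = \left(- 263 \left(-24 + 3\right)^{2} - 28\right) \left(- \frac{1}{414081}\right) = \left(- 263 \left(-21\right)^{2} - 28\right) \left(- \frac{1}{414081}\right) = \left(\left(-263\right) 441 - 28\right) \left(- \frac{1}{414081}\right) = \left(-115983 - 28\right) \left(- \frac{1}{414081}\right) = \left(-116011\right) \left(- \frac{1}{414081}\right) = \frac{116011}{414081}$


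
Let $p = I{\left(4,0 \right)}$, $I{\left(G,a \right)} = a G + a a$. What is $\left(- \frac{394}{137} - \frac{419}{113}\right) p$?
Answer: $0$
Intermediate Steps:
$I{\left(G,a \right)} = a^{2} + G a$ ($I{\left(G,a \right)} = G a + a^{2} = a^{2} + G a$)
$p = 0$ ($p = 0 \left(4 + 0\right) = 0 \cdot 4 = 0$)
$\left(- \frac{394}{137} - \frac{419}{113}\right) p = \left(- \frac{394}{137} - \frac{419}{113}\right) 0 = \left(- \frac{101925}{15481}\right) 0 = 0$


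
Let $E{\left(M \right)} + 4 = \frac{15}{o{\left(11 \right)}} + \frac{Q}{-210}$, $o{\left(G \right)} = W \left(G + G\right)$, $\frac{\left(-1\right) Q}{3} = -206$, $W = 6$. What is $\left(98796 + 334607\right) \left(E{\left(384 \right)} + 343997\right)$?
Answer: $\frac{229593012858789}{1540} \approx 1.4909 \cdot 10^{11}$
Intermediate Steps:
$Q = 618$ ($Q = \left(-3\right) \left(-206\right) = 618$)
$o{\left(G \right)} = 12 G$ ($o{\left(G \right)} = 6 \left(G + G\right) = 6 \cdot 2 G = 12 G$)
$E{\left(M \right)} = - \frac{10517}{1540}$ ($E{\left(M \right)} = -4 + \left(\frac{15}{12 \cdot 11} + \frac{618}{-210}\right) = -4 + \left(\frac{15}{132} + 618 \left(- \frac{1}{210}\right)\right) = -4 + \left(15 \cdot \frac{1}{132} - \frac{103}{35}\right) = -4 + \left(\frac{5}{44} - \frac{103}{35}\right) = -4 - \frac{4357}{1540} = - \frac{10517}{1540}$)
$\left(98796 + 334607\right) \left(E{\left(384 \right)} + 343997\right) = \left(98796 + 334607\right) \left(- \frac{10517}{1540} + 343997\right) = 433403 \cdot \frac{529744863}{1540} = \frac{229593012858789}{1540}$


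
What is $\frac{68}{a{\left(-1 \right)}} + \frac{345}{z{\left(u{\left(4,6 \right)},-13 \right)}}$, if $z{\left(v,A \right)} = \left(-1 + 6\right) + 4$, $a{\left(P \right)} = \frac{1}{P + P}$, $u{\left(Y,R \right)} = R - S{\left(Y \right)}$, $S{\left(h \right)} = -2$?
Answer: $- \frac{293}{3} \approx -97.667$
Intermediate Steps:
$u{\left(Y,R \right)} = 2 + R$ ($u{\left(Y,R \right)} = R - -2 = R + 2 = 2 + R$)
$a{\left(P \right)} = \frac{1}{2 P}$
$z{\left(v,A \right)} = 9$ ($z{\left(v,A \right)} = 5 + 4 = 9$)
$\frac{68}{a{\left(-1 \right)}} + \frac{345}{z{\left(u{\left(4,6 \right)},-13 \right)}} = \frac{68}{\frac{1}{2} \frac{1}{-1}} + \frac{345}{9} = \frac{68}{\frac{1}{2} \left(-1\right)} + 345 \cdot \frac{1}{9} = \frac{68}{- \frac{1}{2}} + \frac{115}{3} = 68 \left(-2\right) + \frac{115}{3} = -136 + \frac{115}{3} = - \frac{293}{3}$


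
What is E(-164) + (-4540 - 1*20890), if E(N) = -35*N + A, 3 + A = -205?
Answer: -19898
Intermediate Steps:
A = -208 (A = -3 - 205 = -208)
E(N) = -208 - 35*N (E(N) = -35*N - 208 = -208 - 35*N)
E(-164) + (-4540 - 1*20890) = (-208 - 35*(-164)) + (-4540 - 1*20890) = (-208 + 5740) + (-4540 - 20890) = 5532 - 25430 = -19898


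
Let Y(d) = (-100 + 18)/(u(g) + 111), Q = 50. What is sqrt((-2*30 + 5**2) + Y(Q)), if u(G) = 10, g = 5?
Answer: I*sqrt(4317)/11 ≈ 5.9731*I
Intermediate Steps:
Y(d) = -82/121 (Y(d) = (-100 + 18)/(10 + 111) = -82/121)
sqrt((-2*30 + 5**2) + Y(Q)) = sqrt((-2*30 + 5**2) - 82/121) = sqrt((-60 + 25) - 82/121) = sqrt(-35 - 82/121) = sqrt(-4317/121) = I*sqrt(4317)/11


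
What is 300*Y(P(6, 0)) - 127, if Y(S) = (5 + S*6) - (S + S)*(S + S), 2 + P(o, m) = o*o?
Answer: -1324627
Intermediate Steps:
P(o, m) = -2 + o² (P(o, m) = -2 + o*o = -2 + o²)
Y(S) = 5 - 4*S² + 6*S (Y(S) = (5 + 6*S) - 2*S*2*S = (5 + 6*S) - 4*S² = 5 - 4*S² + 6*S)
300*Y(P(6, 0)) - 127 = 300*(5 - 4*(-2 + 6²)² + 6*(-2 + 6²)) - 127 = 300*(5 - 4*(-2 + 36)² + 6*(-2 + 36)) - 127 = 300*(5 - 4*34² + 6*34) - 127 = 300*(5 - 4*1156 + 204) - 127 = 300*(5 - 4624 + 204) - 127 = 300*(-4415) - 127 = -1324500 - 127 = -1324627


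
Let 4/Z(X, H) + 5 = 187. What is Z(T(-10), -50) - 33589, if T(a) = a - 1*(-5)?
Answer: -3056597/91 ≈ -33589.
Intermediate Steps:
T(a) = 5 + a (T(a) = a + 5 = 5 + a)
Z(X, H) = 2/91 (Z(X, H) = 4/(-5 + 187) = 4/182 = 4*(1/182) = 2/91)
Z(T(-10), -50) - 33589 = 2/91 - 33589 = -3056597/91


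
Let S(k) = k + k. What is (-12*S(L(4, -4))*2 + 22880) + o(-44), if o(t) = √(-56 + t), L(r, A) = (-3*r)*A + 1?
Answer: 20528 + 10*I ≈ 20528.0 + 10.0*I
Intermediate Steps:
L(r, A) = 1 - 3*A*r (L(r, A) = -3*A*r + 1 = 1 - 3*A*r)
S(k) = 2*k
(-12*S(L(4, -4))*2 + 22880) + o(-44) = (-24*(1 - 3*(-4)*4)*2 + 22880) + √(-56 - 44) = (-24*(1 + 48)*2 + 22880) + √(-100) = (-24*49*2 + 22880) + 10*I = (-12*98*2 + 22880) + 10*I = (-1176*2 + 22880) + 10*I = (-2352 + 22880) + 10*I = 20528 + 10*I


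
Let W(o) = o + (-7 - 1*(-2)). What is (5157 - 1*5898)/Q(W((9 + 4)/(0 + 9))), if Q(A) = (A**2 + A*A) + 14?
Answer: -60021/3182 ≈ -18.863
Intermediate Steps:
W(o) = -5 + o (W(o) = o + (-7 + 2) = o - 5 = -5 + o)
Q(A) = 14 + 2*A**2 (Q(A) = (A**2 + A**2) + 14 = 2*A**2 + 14 = 14 + 2*A**2)
(5157 - 1*5898)/Q(W((9 + 4)/(0 + 9))) = (5157 - 1*5898)/(14 + 2*(-5 + (9 + 4)/(0 + 9))**2) = (5157 - 5898)/(14 + 2*(-5 + 13/9)**2) = -741/(14 + 2*(-5 + 13*(1/9))**2) = -741/(14 + 2*(-5 + 13/9)**2) = -741/(14 + 2*(-32/9)**2) = -741/(14 + 2*(1024/81)) = -741/(14 + 2048/81) = -741/3182/81 = -741*81/3182 = -60021/3182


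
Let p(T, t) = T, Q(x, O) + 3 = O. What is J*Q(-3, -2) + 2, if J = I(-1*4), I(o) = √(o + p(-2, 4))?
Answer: 2 - 5*I*√6 ≈ 2.0 - 12.247*I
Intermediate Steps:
Q(x, O) = -3 + O
I(o) = √(-2 + o) (I(o) = √(o - 2) = √(-2 + o))
J = I*√6 (J = √(-2 - 1*4) = √(-2 - 4) = √(-6) = I*√6 ≈ 2.4495*I)
J*Q(-3, -2) + 2 = (I*√6)*(-3 - 2) + 2 = (I*√6)*(-5) + 2 = -5*I*√6 + 2 = 2 - 5*I*√6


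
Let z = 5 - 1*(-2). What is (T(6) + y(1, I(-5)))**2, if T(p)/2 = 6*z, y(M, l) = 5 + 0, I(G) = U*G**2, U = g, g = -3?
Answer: 7921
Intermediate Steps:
z = 7 (z = 5 + 2 = 7)
U = -3
I(G) = -3*G**2
y(M, l) = 5
T(p) = 84 (T(p) = 2*(6*7) = 2*42 = 84)
(T(6) + y(1, I(-5)))**2 = (84 + 5)**2 = 89**2 = 7921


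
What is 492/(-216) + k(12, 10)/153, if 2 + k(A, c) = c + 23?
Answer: -635/306 ≈ -2.0752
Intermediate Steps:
k(A, c) = 21 + c (k(A, c) = -2 + (c + 23) = -2 + (23 + c) = 21 + c)
492/(-216) + k(12, 10)/153 = 492/(-216) + (21 + 10)/153 = 492*(-1/216) + 31*(1/153) = -41/18 + 31/153 = -635/306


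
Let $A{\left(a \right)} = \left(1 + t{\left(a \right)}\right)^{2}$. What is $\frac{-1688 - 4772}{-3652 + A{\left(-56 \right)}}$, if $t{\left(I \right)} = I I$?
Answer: $- \frac{340}{517743} \approx -0.0006567$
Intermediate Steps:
$t{\left(I \right)} = I^{2}$
$A{\left(a \right)} = \left(1 + a^{2}\right)^{2}$
$\frac{-1688 - 4772}{-3652 + A{\left(-56 \right)}} = \frac{-1688 - 4772}{-3652 + \left(1 + \left(-56\right)^{2}\right)^{2}} = - \frac{6460}{-3652 + \left(1 + 3136\right)^{2}} = - \frac{6460}{-3652 + 3137^{2}} = - \frac{6460}{-3652 + 9840769} = - \frac{6460}{9837117} = \left(-6460\right) \frac{1}{9837117} = - \frac{340}{517743}$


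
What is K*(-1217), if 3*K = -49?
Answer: 59633/3 ≈ 19878.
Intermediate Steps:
K = -49/3 (K = (1/3)*(-49) = -49/3 ≈ -16.333)
K*(-1217) = -49/3*(-1217) = 59633/3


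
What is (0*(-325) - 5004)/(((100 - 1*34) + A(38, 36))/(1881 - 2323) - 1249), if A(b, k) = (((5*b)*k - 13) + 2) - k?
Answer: 2211768/558917 ≈ 3.9572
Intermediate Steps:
A(b, k) = -11 - k + 5*b*k (A(b, k) = ((5*b*k - 13) + 2) - k = ((-13 + 5*b*k) + 2) - k = (-11 + 5*b*k) - k = -11 - k + 5*b*k)
(0*(-325) - 5004)/(((100 - 1*34) + A(38, 36))/(1881 - 2323) - 1249) = (0*(-325) - 5004)/(((100 - 1*34) + (-11 - 1*36 + 5*38*36))/(1881 - 2323) - 1249) = (0 - 5004)/(((100 - 34) + (-11 - 36 + 6840))/(-442) - 1249) = -5004/((66 + 6793)*(-1/442) - 1249) = -5004/(6859*(-1/442) - 1249) = -5004/(-6859/442 - 1249) = -5004/(-558917/442) = -5004*(-442/558917) = 2211768/558917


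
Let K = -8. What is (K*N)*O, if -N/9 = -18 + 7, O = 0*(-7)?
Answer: 0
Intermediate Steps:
O = 0
N = 99 (N = -9*(-18 + 7) = -9*(-11) = 99)
(K*N)*O = -8*99*0 = -792*0 = 0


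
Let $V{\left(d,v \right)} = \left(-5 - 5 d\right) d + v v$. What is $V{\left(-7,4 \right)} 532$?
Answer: $-103208$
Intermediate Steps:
$V{\left(d,v \right)} = v^{2} + d \left(-5 - 5 d\right)$ ($V{\left(d,v \right)} = d \left(-5 - 5 d\right) + v^{2} = v^{2} + d \left(-5 - 5 d\right)$)
$V{\left(-7,4 \right)} 532 = \left(4^{2} - -35 - 5 \left(-7\right)^{2}\right) 532 = \left(16 + 35 - 245\right) 532 = \left(-194\right) 532 = -103208$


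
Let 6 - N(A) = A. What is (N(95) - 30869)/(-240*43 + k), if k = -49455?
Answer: 30958/59775 ≈ 0.51791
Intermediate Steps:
N(A) = 6 - A
(N(95) - 30869)/(-240*43 + k) = ((6 - 1*95) - 30869)/(-240*43 - 49455) = ((6 - 95) - 30869)/(-10320 - 49455) = (-89 - 30869)/(-59775) = -30958*(-1/59775) = 30958/59775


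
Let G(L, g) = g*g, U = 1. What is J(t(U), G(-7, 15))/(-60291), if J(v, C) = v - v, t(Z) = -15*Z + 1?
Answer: 0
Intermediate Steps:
t(Z) = 1 - 15*Z
G(L, g) = g²
J(v, C) = 0
J(t(U), G(-7, 15))/(-60291) = 0/(-60291) = 0*(-1/60291) = 0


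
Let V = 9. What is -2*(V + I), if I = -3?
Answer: -12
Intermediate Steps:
-2*(V + I) = -2*(9 - 3) = -2*6 = -12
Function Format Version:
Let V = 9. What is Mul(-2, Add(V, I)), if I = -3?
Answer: -12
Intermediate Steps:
Mul(-2, Add(V, I)) = Mul(-2, Add(9, -3)) = Mul(-2, 6) = -12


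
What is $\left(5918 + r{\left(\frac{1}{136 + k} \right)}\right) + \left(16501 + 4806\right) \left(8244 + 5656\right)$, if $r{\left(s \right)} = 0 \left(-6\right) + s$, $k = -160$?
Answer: $\frac{7108157231}{24} \approx 2.9617 \cdot 10^{8}$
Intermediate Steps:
$r{\left(s \right)} = s$ ($r{\left(s \right)} = 0 + s = s$)
$\left(5918 + r{\left(\frac{1}{136 + k} \right)}\right) + \left(16501 + 4806\right) \left(8244 + 5656\right) = \left(5918 + \frac{1}{136 - 160}\right) + \left(16501 + 4806\right) \left(8244 + 5656\right) = \left(5918 + \frac{1}{-24}\right) + 21307 \cdot 13900 = \left(5918 - \frac{1}{24}\right) + 296167300 = \frac{142031}{24} + 296167300 = \frac{7108157231}{24}$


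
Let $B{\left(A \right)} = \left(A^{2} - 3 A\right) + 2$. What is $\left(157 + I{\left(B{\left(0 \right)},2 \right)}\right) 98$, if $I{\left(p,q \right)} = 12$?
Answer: $16562$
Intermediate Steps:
$B{\left(A \right)} = 2 + A^{2} - 3 A$
$\left(157 + I{\left(B{\left(0 \right)},2 \right)}\right) 98 = \left(157 + 12\right) 98 = 169 \cdot 98 = 16562$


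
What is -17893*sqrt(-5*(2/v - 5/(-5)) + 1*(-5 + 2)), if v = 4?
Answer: -17893*I*sqrt(42)/2 ≈ -57980.0*I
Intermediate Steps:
-17893*sqrt(-5*(2/v - 5/(-5)) + 1*(-5 + 2)) = -17893*sqrt(-5*(2/4 - 5/(-5)) + 1*(-5 + 2)) = -17893*sqrt(-5*(2*(1/4) - 5*(-1/5)) + 1*(-3)) = -17893*sqrt(-5*(1/2 + 1) - 3) = -17893*sqrt(-5*3/2 - 3) = -17893*sqrt(-15/2 - 3) = -17893*I*sqrt(42)/2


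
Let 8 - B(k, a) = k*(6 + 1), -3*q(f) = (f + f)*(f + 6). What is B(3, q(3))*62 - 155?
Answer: -961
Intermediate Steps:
q(f) = -2*f*(6 + f)/3 (q(f) = -(f + f)*(f + 6)/3 = -2*f*(6 + f)/3)
B(k, a) = 8 - 7*k (B(k, a) = 8 - k*(6 + 1) = 8 - k*7 = 8 - 7*k)
B(3, q(3))*62 - 155 = (8 - 7*3)*62 - 155 = (8 - 21)*62 - 155 = -13*62 - 155 = -806 - 155 = -961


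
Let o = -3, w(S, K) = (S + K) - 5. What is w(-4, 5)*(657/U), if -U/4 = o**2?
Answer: 73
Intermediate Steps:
w(S, K) = -5 + K + S (w(S, K) = (K + S) - 5 = -5 + K + S)
U = -36 (U = -4*(-3)**2 = -4*9 = -36)
w(-4, 5)*(657/U) = (-5 + 5 - 4)*(657/(-36)) = -2628*(-1)/36 = -4*(-73/4) = 73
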